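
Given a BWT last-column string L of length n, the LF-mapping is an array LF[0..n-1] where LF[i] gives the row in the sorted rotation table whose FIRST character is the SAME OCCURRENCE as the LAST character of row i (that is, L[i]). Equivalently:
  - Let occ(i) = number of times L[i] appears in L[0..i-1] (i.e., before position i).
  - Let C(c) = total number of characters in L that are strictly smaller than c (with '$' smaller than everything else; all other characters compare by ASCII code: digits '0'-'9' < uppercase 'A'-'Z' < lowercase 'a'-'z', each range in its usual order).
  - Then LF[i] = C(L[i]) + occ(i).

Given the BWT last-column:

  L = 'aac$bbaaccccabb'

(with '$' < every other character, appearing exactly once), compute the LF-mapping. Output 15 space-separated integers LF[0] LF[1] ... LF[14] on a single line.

Char counts: '$':1, 'a':5, 'b':4, 'c':5
C (first-col start): C('$')=0, C('a')=1, C('b')=6, C('c')=10
L[0]='a': occ=0, LF[0]=C('a')+0=1+0=1
L[1]='a': occ=1, LF[1]=C('a')+1=1+1=2
L[2]='c': occ=0, LF[2]=C('c')+0=10+0=10
L[3]='$': occ=0, LF[3]=C('$')+0=0+0=0
L[4]='b': occ=0, LF[4]=C('b')+0=6+0=6
L[5]='b': occ=1, LF[5]=C('b')+1=6+1=7
L[6]='a': occ=2, LF[6]=C('a')+2=1+2=3
L[7]='a': occ=3, LF[7]=C('a')+3=1+3=4
L[8]='c': occ=1, LF[8]=C('c')+1=10+1=11
L[9]='c': occ=2, LF[9]=C('c')+2=10+2=12
L[10]='c': occ=3, LF[10]=C('c')+3=10+3=13
L[11]='c': occ=4, LF[11]=C('c')+4=10+4=14
L[12]='a': occ=4, LF[12]=C('a')+4=1+4=5
L[13]='b': occ=2, LF[13]=C('b')+2=6+2=8
L[14]='b': occ=3, LF[14]=C('b')+3=6+3=9

Answer: 1 2 10 0 6 7 3 4 11 12 13 14 5 8 9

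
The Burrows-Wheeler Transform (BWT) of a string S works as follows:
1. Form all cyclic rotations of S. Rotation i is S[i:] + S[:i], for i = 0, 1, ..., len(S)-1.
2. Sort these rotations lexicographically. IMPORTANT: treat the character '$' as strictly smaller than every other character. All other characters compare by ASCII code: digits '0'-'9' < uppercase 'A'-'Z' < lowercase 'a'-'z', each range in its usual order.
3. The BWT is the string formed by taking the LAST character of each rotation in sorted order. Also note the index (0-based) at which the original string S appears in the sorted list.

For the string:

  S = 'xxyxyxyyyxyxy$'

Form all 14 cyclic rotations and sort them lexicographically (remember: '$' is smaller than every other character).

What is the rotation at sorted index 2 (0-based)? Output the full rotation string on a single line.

All 14 rotations (rotation i = S[i:]+S[:i]):
  rot[0] = xxyxyxyyyxyxy$
  rot[1] = xyxyxyyyxyxy$x
  rot[2] = yxyxyyyxyxy$xx
  rot[3] = xyxyyyxyxy$xxy
  rot[4] = yxyyyxyxy$xxyx
  rot[5] = xyyyxyxy$xxyxy
  rot[6] = yyyxyxy$xxyxyx
  rot[7] = yyxyxy$xxyxyxy
  rot[8] = yxyxy$xxyxyxyy
  rot[9] = xyxy$xxyxyxyyy
  rot[10] = yxy$xxyxyxyyyx
  rot[11] = xy$xxyxyxyyyxy
  rot[12] = y$xxyxyxyyyxyx
  rot[13] = $xxyxyxyyyxyxy
Sorted (with $ < everything):
  sorted[0] = $xxyxyxyyyxyxy
  sorted[1] = xxyxyxyyyxyxy$
  sorted[2] = xy$xxyxyxyyyxy
  sorted[3] = xyxy$xxyxyxyyy
  sorted[4] = xyxyxyyyxyxy$x
  sorted[5] = xyxyyyxyxy$xxy
  sorted[6] = xyyyxyxy$xxyxy
  sorted[7] = y$xxyxyxyyyxyx
  sorted[8] = yxy$xxyxyxyyyx
  sorted[9] = yxyxy$xxyxyxyy
  sorted[10] = yxyxyyyxyxy$xx
  sorted[11] = yxyyyxyxy$xxyx
  sorted[12] = yyxyxy$xxyxyxy
  sorted[13] = yyyxyxy$xxyxyx
sorted[2] = xy$xxyxyxyyyxy

Answer: xy$xxyxyxyyyxy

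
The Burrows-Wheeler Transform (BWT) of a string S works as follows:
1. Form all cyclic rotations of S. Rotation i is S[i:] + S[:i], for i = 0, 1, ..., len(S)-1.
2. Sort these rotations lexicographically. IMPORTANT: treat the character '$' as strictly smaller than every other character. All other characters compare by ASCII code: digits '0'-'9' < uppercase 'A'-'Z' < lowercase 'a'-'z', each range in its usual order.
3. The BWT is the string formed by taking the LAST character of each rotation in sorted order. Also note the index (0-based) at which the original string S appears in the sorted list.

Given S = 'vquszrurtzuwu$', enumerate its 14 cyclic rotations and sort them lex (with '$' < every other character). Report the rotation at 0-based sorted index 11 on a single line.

Answer: wu$vquszrurtzu

Derivation:
All 14 rotations (rotation i = S[i:]+S[:i]):
  rot[0] = vquszrurtzuwu$
  rot[1] = quszrurtzuwu$v
  rot[2] = uszrurtzuwu$vq
  rot[3] = szrurtzuwu$vqu
  rot[4] = zrurtzuwu$vqus
  rot[5] = rurtzuwu$vqusz
  rot[6] = urtzuwu$vquszr
  rot[7] = rtzuwu$vquszru
  rot[8] = tzuwu$vquszrur
  rot[9] = zuwu$vquszrurt
  rot[10] = uwu$vquszrurtz
  rot[11] = wu$vquszrurtzu
  rot[12] = u$vquszrurtzuw
  rot[13] = $vquszrurtzuwu
Sorted (with $ < everything):
  sorted[0] = $vquszrurtzuwu
  sorted[1] = quszrurtzuwu$v
  sorted[2] = rtzuwu$vquszru
  sorted[3] = rurtzuwu$vqusz
  sorted[4] = szrurtzuwu$vqu
  sorted[5] = tzuwu$vquszrur
  sorted[6] = u$vquszrurtzuw
  sorted[7] = urtzuwu$vquszr
  sorted[8] = uszrurtzuwu$vq
  sorted[9] = uwu$vquszrurtz
  sorted[10] = vquszrurtzuwu$
  sorted[11] = wu$vquszrurtzu
  sorted[12] = zrurtzuwu$vqus
  sorted[13] = zuwu$vquszrurt
sorted[11] = wu$vquszrurtzu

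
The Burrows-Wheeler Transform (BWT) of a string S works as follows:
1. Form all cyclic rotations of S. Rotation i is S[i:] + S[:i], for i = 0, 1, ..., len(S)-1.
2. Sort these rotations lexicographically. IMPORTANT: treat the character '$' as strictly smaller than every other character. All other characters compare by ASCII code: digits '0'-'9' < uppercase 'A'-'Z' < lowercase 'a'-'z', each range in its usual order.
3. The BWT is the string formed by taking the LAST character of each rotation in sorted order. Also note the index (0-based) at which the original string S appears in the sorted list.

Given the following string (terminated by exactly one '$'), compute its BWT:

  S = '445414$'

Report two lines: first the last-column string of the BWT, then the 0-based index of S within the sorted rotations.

Answer: 4415$44
4

Derivation:
All 7 rotations (rotation i = S[i:]+S[:i]):
  rot[0] = 445414$
  rot[1] = 45414$4
  rot[2] = 5414$44
  rot[3] = 414$445
  rot[4] = 14$4454
  rot[5] = 4$44541
  rot[6] = $445414
Sorted (with $ < everything):
  sorted[0] = $445414  (last char: '4')
  sorted[1] = 14$4454  (last char: '4')
  sorted[2] = 4$44541  (last char: '1')
  sorted[3] = 414$445  (last char: '5')
  sorted[4] = 445414$  (last char: '$')
  sorted[5] = 45414$4  (last char: '4')
  sorted[6] = 5414$44  (last char: '4')
Last column: 4415$44
Original string S is at sorted index 4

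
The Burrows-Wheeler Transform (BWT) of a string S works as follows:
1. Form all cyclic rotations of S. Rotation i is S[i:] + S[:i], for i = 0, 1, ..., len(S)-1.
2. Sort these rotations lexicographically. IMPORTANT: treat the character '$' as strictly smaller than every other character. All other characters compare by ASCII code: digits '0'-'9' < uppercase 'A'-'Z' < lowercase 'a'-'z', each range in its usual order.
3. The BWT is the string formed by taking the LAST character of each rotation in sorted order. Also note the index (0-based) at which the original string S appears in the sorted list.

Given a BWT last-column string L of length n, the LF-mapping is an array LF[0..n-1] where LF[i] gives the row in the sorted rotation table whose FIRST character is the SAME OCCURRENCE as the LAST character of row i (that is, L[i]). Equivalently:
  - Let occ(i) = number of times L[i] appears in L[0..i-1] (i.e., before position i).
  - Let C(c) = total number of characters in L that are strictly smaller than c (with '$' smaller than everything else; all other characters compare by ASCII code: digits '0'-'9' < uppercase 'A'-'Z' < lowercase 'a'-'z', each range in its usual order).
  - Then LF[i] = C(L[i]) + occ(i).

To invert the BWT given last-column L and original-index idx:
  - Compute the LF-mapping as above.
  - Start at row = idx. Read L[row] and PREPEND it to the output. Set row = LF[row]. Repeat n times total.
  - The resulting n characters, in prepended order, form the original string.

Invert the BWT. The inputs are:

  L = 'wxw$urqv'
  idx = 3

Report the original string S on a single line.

Answer: uvxqwrw$

Derivation:
LF mapping: 5 7 6 0 3 2 1 4
Walk LF starting at row 3, prepending L[row]:
  step 1: row=3, L[3]='$', prepend. Next row=LF[3]=0
  step 2: row=0, L[0]='w', prepend. Next row=LF[0]=5
  step 3: row=5, L[5]='r', prepend. Next row=LF[5]=2
  step 4: row=2, L[2]='w', prepend. Next row=LF[2]=6
  step 5: row=6, L[6]='q', prepend. Next row=LF[6]=1
  step 6: row=1, L[1]='x', prepend. Next row=LF[1]=7
  step 7: row=7, L[7]='v', prepend. Next row=LF[7]=4
  step 8: row=4, L[4]='u', prepend. Next row=LF[4]=3
Reversed output: uvxqwrw$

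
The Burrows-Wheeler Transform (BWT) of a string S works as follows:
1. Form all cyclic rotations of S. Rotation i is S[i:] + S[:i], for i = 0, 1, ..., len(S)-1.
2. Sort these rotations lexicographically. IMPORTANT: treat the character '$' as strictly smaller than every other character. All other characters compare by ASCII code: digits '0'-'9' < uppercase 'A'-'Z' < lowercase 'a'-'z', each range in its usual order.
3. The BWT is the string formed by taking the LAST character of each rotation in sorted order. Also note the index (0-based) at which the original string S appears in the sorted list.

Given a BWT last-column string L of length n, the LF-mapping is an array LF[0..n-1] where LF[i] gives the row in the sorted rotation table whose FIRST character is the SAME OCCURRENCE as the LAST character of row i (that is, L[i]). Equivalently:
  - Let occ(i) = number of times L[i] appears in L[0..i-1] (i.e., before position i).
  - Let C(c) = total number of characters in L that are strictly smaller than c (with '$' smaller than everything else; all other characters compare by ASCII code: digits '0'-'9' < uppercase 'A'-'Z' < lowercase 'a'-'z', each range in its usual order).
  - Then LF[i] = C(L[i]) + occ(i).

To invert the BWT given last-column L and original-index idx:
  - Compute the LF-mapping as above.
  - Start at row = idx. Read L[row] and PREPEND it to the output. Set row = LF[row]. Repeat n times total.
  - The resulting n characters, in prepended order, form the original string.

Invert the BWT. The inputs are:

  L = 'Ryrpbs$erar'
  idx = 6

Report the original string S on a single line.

Answer: raspberryR$

Derivation:
LF mapping: 1 10 6 5 3 9 0 4 7 2 8
Walk LF starting at row 6, prepending L[row]:
  step 1: row=6, L[6]='$', prepend. Next row=LF[6]=0
  step 2: row=0, L[0]='R', prepend. Next row=LF[0]=1
  step 3: row=1, L[1]='y', prepend. Next row=LF[1]=10
  step 4: row=10, L[10]='r', prepend. Next row=LF[10]=8
  step 5: row=8, L[8]='r', prepend. Next row=LF[8]=7
  step 6: row=7, L[7]='e', prepend. Next row=LF[7]=4
  step 7: row=4, L[4]='b', prepend. Next row=LF[4]=3
  step 8: row=3, L[3]='p', prepend. Next row=LF[3]=5
  step 9: row=5, L[5]='s', prepend. Next row=LF[5]=9
  step 10: row=9, L[9]='a', prepend. Next row=LF[9]=2
  step 11: row=2, L[2]='r', prepend. Next row=LF[2]=6
Reversed output: raspberryR$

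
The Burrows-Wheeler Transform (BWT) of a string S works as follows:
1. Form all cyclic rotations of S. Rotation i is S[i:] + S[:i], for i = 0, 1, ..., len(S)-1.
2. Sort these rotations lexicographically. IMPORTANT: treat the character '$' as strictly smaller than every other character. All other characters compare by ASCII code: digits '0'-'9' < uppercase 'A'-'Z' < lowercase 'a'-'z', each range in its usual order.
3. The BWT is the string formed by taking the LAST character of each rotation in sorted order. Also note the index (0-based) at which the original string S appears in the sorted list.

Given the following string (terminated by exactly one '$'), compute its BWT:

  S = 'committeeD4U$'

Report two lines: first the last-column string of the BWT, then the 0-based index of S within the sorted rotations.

Answer: UDe4$etmmocti
4

Derivation:
All 13 rotations (rotation i = S[i:]+S[:i]):
  rot[0] = committeeD4U$
  rot[1] = ommitteeD4U$c
  rot[2] = mmitteeD4U$co
  rot[3] = mitteeD4U$com
  rot[4] = itteeD4U$comm
  rot[5] = tteeD4U$commi
  rot[6] = teeD4U$commit
  rot[7] = eeD4U$committ
  rot[8] = eD4U$committe
  rot[9] = D4U$committee
  rot[10] = 4U$committeeD
  rot[11] = U$committeeD4
  rot[12] = $committeeD4U
Sorted (with $ < everything):
  sorted[0] = $committeeD4U  (last char: 'U')
  sorted[1] = 4U$committeeD  (last char: 'D')
  sorted[2] = D4U$committee  (last char: 'e')
  sorted[3] = U$committeeD4  (last char: '4')
  sorted[4] = committeeD4U$  (last char: '$')
  sorted[5] = eD4U$committe  (last char: 'e')
  sorted[6] = eeD4U$committ  (last char: 't')
  sorted[7] = itteeD4U$comm  (last char: 'm')
  sorted[8] = mitteeD4U$com  (last char: 'm')
  sorted[9] = mmitteeD4U$co  (last char: 'o')
  sorted[10] = ommitteeD4U$c  (last char: 'c')
  sorted[11] = teeD4U$commit  (last char: 't')
  sorted[12] = tteeD4U$commi  (last char: 'i')
Last column: UDe4$etmmocti
Original string S is at sorted index 4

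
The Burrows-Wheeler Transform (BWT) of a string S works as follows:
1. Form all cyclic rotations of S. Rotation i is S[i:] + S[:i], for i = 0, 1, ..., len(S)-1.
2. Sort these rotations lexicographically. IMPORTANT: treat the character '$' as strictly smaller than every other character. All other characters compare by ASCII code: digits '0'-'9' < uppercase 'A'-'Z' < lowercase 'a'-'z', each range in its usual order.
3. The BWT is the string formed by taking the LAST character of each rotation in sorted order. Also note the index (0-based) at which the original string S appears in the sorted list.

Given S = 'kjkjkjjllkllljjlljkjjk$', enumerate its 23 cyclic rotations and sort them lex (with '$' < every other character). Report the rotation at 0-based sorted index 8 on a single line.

All 23 rotations (rotation i = S[i:]+S[:i]):
  rot[0] = kjkjkjjllkllljjlljkjjk$
  rot[1] = jkjkjjllkllljjlljkjjk$k
  rot[2] = kjkjjllkllljjlljkjjk$kj
  rot[3] = jkjjllkllljjlljkjjk$kjk
  rot[4] = kjjllkllljjlljkjjk$kjkj
  rot[5] = jjllkllljjlljkjjk$kjkjk
  rot[6] = jllkllljjlljkjjk$kjkjkj
  rot[7] = llkllljjlljkjjk$kjkjkjj
  rot[8] = lkllljjlljkjjk$kjkjkjjl
  rot[9] = kllljjlljkjjk$kjkjkjjll
  rot[10] = llljjlljkjjk$kjkjkjjllk
  rot[11] = lljjlljkjjk$kjkjkjjllkl
  rot[12] = ljjlljkjjk$kjkjkjjllkll
  rot[13] = jjlljkjjk$kjkjkjjllklll
  rot[14] = jlljkjjk$kjkjkjjllklllj
  rot[15] = lljkjjk$kjkjkjjllkllljj
  rot[16] = ljkjjk$kjkjkjjllkllljjl
  rot[17] = jkjjk$kjkjkjjllkllljjll
  rot[18] = kjjk$kjkjkjjllkllljjllj
  rot[19] = jjk$kjkjkjjllkllljjlljk
  rot[20] = jk$kjkjkjjllkllljjlljkj
  rot[21] = k$kjkjkjjllkllljjlljkjj
  rot[22] = $kjkjkjjllkllljjlljkjjk
Sorted (with $ < everything):
  sorted[0] = $kjkjkjjllkllljjlljkjjk
  sorted[1] = jjk$kjkjkjjllkllljjlljk
  sorted[2] = jjlljkjjk$kjkjkjjllklll
  sorted[3] = jjllkllljjlljkjjk$kjkjk
  sorted[4] = jk$kjkjkjjllkllljjlljkj
  sorted[5] = jkjjk$kjkjkjjllkllljjll
  sorted[6] = jkjjllkllljjlljkjjk$kjk
  sorted[7] = jkjkjjllkllljjlljkjjk$k
  sorted[8] = jlljkjjk$kjkjkjjllklllj
  sorted[9] = jllkllljjlljkjjk$kjkjkj
  sorted[10] = k$kjkjkjjllkllljjlljkjj
  sorted[11] = kjjk$kjkjkjjllkllljjllj
  sorted[12] = kjjllkllljjlljkjjk$kjkj
  sorted[13] = kjkjjllkllljjlljkjjk$kj
  sorted[14] = kjkjkjjllkllljjlljkjjk$
  sorted[15] = kllljjlljkjjk$kjkjkjjll
  sorted[16] = ljjlljkjjk$kjkjkjjllkll
  sorted[17] = ljkjjk$kjkjkjjllkllljjl
  sorted[18] = lkllljjlljkjjk$kjkjkjjl
  sorted[19] = lljjlljkjjk$kjkjkjjllkl
  sorted[20] = lljkjjk$kjkjkjjllkllljj
  sorted[21] = llkllljjlljkjjk$kjkjkjj
  sorted[22] = llljjlljkjjk$kjkjkjjllk
sorted[8] = jlljkjjk$kjkjkjjllklllj

Answer: jlljkjjk$kjkjkjjllklllj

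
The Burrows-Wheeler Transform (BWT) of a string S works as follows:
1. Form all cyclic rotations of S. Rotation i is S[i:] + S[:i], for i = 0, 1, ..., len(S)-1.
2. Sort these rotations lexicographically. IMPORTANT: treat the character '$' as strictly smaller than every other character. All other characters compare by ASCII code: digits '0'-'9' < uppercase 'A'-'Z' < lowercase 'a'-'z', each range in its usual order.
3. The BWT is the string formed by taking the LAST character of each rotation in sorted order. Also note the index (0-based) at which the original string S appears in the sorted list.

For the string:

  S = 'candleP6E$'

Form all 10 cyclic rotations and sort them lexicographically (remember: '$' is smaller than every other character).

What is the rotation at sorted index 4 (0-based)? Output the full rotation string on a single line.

All 10 rotations (rotation i = S[i:]+S[:i]):
  rot[0] = candleP6E$
  rot[1] = andleP6E$c
  rot[2] = ndleP6E$ca
  rot[3] = dleP6E$can
  rot[4] = leP6E$cand
  rot[5] = eP6E$candl
  rot[6] = P6E$candle
  rot[7] = 6E$candleP
  rot[8] = E$candleP6
  rot[9] = $candleP6E
Sorted (with $ < everything):
  sorted[0] = $candleP6E
  sorted[1] = 6E$candleP
  sorted[2] = E$candleP6
  sorted[3] = P6E$candle
  sorted[4] = andleP6E$c
  sorted[5] = candleP6E$
  sorted[6] = dleP6E$can
  sorted[7] = eP6E$candl
  sorted[8] = leP6E$cand
  sorted[9] = ndleP6E$ca
sorted[4] = andleP6E$c

Answer: andleP6E$c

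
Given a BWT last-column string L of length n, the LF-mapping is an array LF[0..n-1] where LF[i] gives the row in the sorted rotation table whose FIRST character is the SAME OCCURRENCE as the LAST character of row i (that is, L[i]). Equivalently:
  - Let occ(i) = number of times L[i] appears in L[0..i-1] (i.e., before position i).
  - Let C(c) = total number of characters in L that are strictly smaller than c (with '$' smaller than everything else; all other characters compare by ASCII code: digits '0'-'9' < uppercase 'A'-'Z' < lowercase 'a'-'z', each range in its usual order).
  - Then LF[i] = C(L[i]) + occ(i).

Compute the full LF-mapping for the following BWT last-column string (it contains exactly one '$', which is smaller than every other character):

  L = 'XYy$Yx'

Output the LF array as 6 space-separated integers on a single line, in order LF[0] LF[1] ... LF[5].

Char counts: '$':1, 'X':1, 'Y':2, 'x':1, 'y':1
C (first-col start): C('$')=0, C('X')=1, C('Y')=2, C('x')=4, C('y')=5
L[0]='X': occ=0, LF[0]=C('X')+0=1+0=1
L[1]='Y': occ=0, LF[1]=C('Y')+0=2+0=2
L[2]='y': occ=0, LF[2]=C('y')+0=5+0=5
L[3]='$': occ=0, LF[3]=C('$')+0=0+0=0
L[4]='Y': occ=1, LF[4]=C('Y')+1=2+1=3
L[5]='x': occ=0, LF[5]=C('x')+0=4+0=4

Answer: 1 2 5 0 3 4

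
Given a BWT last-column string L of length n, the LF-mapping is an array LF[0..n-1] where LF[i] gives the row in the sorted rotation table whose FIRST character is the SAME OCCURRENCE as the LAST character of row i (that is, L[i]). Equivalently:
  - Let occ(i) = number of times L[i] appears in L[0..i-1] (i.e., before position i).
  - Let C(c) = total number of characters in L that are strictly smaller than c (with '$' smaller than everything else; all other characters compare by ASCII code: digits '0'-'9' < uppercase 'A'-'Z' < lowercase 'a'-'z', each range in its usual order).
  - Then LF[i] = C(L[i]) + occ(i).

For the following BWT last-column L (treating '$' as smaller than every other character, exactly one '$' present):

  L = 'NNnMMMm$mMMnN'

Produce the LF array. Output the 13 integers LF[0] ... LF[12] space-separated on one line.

Char counts: '$':1, 'M':5, 'N':3, 'm':2, 'n':2
C (first-col start): C('$')=0, C('M')=1, C('N')=6, C('m')=9, C('n')=11
L[0]='N': occ=0, LF[0]=C('N')+0=6+0=6
L[1]='N': occ=1, LF[1]=C('N')+1=6+1=7
L[2]='n': occ=0, LF[2]=C('n')+0=11+0=11
L[3]='M': occ=0, LF[3]=C('M')+0=1+0=1
L[4]='M': occ=1, LF[4]=C('M')+1=1+1=2
L[5]='M': occ=2, LF[5]=C('M')+2=1+2=3
L[6]='m': occ=0, LF[6]=C('m')+0=9+0=9
L[7]='$': occ=0, LF[7]=C('$')+0=0+0=0
L[8]='m': occ=1, LF[8]=C('m')+1=9+1=10
L[9]='M': occ=3, LF[9]=C('M')+3=1+3=4
L[10]='M': occ=4, LF[10]=C('M')+4=1+4=5
L[11]='n': occ=1, LF[11]=C('n')+1=11+1=12
L[12]='N': occ=2, LF[12]=C('N')+2=6+2=8

Answer: 6 7 11 1 2 3 9 0 10 4 5 12 8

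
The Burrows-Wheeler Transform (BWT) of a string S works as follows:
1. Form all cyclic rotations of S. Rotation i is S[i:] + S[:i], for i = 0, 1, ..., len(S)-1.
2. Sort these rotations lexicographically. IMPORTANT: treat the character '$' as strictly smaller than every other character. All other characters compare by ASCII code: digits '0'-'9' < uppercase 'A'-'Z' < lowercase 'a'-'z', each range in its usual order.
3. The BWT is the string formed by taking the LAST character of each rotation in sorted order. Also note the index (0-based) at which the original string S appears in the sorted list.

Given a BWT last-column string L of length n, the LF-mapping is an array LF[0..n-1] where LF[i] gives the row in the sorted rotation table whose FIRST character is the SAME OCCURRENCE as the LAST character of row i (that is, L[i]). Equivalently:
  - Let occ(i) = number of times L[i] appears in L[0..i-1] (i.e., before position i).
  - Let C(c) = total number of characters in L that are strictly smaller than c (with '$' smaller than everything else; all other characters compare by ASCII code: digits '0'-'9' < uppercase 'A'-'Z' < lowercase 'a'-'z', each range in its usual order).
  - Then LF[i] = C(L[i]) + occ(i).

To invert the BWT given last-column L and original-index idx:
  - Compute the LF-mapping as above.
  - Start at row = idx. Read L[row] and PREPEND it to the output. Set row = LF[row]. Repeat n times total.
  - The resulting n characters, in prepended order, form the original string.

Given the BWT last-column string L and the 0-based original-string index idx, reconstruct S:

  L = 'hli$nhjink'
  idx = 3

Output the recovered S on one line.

LF mapping: 1 7 3 0 8 2 5 4 9 6
Walk LF starting at row 3, prepending L[row]:
  step 1: row=3, L[3]='$', prepend. Next row=LF[3]=0
  step 2: row=0, L[0]='h', prepend. Next row=LF[0]=1
  step 3: row=1, L[1]='l', prepend. Next row=LF[1]=7
  step 4: row=7, L[7]='i', prepend. Next row=LF[7]=4
  step 5: row=4, L[4]='n', prepend. Next row=LF[4]=8
  step 6: row=8, L[8]='n', prepend. Next row=LF[8]=9
  step 7: row=9, L[9]='k', prepend. Next row=LF[9]=6
  step 8: row=6, L[6]='j', prepend. Next row=LF[6]=5
  step 9: row=5, L[5]='h', prepend. Next row=LF[5]=2
  step 10: row=2, L[2]='i', prepend. Next row=LF[2]=3
Reversed output: ihjknnilh$

Answer: ihjknnilh$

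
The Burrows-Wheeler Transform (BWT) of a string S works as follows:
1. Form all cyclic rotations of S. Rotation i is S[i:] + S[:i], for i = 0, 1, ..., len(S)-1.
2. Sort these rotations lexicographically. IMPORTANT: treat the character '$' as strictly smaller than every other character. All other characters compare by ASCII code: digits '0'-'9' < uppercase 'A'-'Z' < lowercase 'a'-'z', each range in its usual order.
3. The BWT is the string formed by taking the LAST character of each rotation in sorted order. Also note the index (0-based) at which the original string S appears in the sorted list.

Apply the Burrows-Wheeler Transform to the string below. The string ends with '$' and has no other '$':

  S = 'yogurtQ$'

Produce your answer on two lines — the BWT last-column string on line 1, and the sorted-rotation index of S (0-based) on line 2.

Answer: Qtoyurg$
7

Derivation:
All 8 rotations (rotation i = S[i:]+S[:i]):
  rot[0] = yogurtQ$
  rot[1] = ogurtQ$y
  rot[2] = gurtQ$yo
  rot[3] = urtQ$yog
  rot[4] = rtQ$yogu
  rot[5] = tQ$yogur
  rot[6] = Q$yogurt
  rot[7] = $yogurtQ
Sorted (with $ < everything):
  sorted[0] = $yogurtQ  (last char: 'Q')
  sorted[1] = Q$yogurt  (last char: 't')
  sorted[2] = gurtQ$yo  (last char: 'o')
  sorted[3] = ogurtQ$y  (last char: 'y')
  sorted[4] = rtQ$yogu  (last char: 'u')
  sorted[5] = tQ$yogur  (last char: 'r')
  sorted[6] = urtQ$yog  (last char: 'g')
  sorted[7] = yogurtQ$  (last char: '$')
Last column: Qtoyurg$
Original string S is at sorted index 7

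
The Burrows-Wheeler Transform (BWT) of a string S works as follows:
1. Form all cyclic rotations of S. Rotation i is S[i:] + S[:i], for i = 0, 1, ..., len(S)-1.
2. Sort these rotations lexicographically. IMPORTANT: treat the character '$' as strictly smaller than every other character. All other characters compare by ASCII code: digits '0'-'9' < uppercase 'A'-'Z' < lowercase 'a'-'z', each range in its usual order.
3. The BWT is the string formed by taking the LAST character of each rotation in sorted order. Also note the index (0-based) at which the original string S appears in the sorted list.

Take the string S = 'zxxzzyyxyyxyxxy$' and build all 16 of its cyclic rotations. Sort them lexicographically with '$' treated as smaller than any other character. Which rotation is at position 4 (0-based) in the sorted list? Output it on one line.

All 16 rotations (rotation i = S[i:]+S[:i]):
  rot[0] = zxxzzyyxyyxyxxy$
  rot[1] = xxzzyyxyyxyxxy$z
  rot[2] = xzzyyxyyxyxxy$zx
  rot[3] = zzyyxyyxyxxy$zxx
  rot[4] = zyyxyyxyxxy$zxxz
  rot[5] = yyxyyxyxxy$zxxzz
  rot[6] = yxyyxyxxy$zxxzzy
  rot[7] = xyyxyxxy$zxxzzyy
  rot[8] = yyxyxxy$zxxzzyyx
  rot[9] = yxyxxy$zxxzzyyxy
  rot[10] = xyxxy$zxxzzyyxyy
  rot[11] = yxxy$zxxzzyyxyyx
  rot[12] = xxy$zxxzzyyxyyxy
  rot[13] = xy$zxxzzyyxyyxyx
  rot[14] = y$zxxzzyyxyyxyxx
  rot[15] = $zxxzzyyxyyxyxxy
Sorted (with $ < everything):
  sorted[0] = $zxxzzyyxyyxyxxy
  sorted[1] = xxy$zxxzzyyxyyxy
  sorted[2] = xxzzyyxyyxyxxy$z
  sorted[3] = xy$zxxzzyyxyyxyx
  sorted[4] = xyxxy$zxxzzyyxyy
  sorted[5] = xyyxyxxy$zxxzzyy
  sorted[6] = xzzyyxyyxyxxy$zx
  sorted[7] = y$zxxzzyyxyyxyxx
  sorted[8] = yxxy$zxxzzyyxyyx
  sorted[9] = yxyxxy$zxxzzyyxy
  sorted[10] = yxyyxyxxy$zxxzzy
  sorted[11] = yyxyxxy$zxxzzyyx
  sorted[12] = yyxyyxyxxy$zxxzz
  sorted[13] = zxxzzyyxyyxyxxy$
  sorted[14] = zyyxyyxyxxy$zxxz
  sorted[15] = zzyyxyyxyxxy$zxx
sorted[4] = xyxxy$zxxzzyyxyy

Answer: xyxxy$zxxzzyyxyy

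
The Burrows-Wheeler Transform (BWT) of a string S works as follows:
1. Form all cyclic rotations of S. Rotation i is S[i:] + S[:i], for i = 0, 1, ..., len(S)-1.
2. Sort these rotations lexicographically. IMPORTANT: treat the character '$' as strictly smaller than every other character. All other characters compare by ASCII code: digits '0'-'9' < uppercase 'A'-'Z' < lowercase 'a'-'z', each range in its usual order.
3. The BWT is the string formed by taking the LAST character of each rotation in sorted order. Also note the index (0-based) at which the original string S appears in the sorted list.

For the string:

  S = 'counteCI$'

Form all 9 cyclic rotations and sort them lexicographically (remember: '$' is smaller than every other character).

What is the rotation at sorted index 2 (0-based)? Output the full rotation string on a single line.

Answer: I$counteC

Derivation:
All 9 rotations (rotation i = S[i:]+S[:i]):
  rot[0] = counteCI$
  rot[1] = ounteCI$c
  rot[2] = unteCI$co
  rot[3] = nteCI$cou
  rot[4] = teCI$coun
  rot[5] = eCI$count
  rot[6] = CI$counte
  rot[7] = I$counteC
  rot[8] = $counteCI
Sorted (with $ < everything):
  sorted[0] = $counteCI
  sorted[1] = CI$counte
  sorted[2] = I$counteC
  sorted[3] = counteCI$
  sorted[4] = eCI$count
  sorted[5] = nteCI$cou
  sorted[6] = ounteCI$c
  sorted[7] = teCI$coun
  sorted[8] = unteCI$co
sorted[2] = I$counteC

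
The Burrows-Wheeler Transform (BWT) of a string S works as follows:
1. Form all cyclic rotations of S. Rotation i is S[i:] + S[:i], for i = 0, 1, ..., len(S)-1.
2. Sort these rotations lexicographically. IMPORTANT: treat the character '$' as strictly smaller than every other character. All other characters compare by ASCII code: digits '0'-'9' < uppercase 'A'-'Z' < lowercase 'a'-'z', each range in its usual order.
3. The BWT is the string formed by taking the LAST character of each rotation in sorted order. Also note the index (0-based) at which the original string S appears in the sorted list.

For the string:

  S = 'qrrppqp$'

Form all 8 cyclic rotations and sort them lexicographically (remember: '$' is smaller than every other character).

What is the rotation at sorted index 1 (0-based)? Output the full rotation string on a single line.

Answer: p$qrrppq

Derivation:
All 8 rotations (rotation i = S[i:]+S[:i]):
  rot[0] = qrrppqp$
  rot[1] = rrppqp$q
  rot[2] = rppqp$qr
  rot[3] = ppqp$qrr
  rot[4] = pqp$qrrp
  rot[5] = qp$qrrpp
  rot[6] = p$qrrppq
  rot[7] = $qrrppqp
Sorted (with $ < everything):
  sorted[0] = $qrrppqp
  sorted[1] = p$qrrppq
  sorted[2] = ppqp$qrr
  sorted[3] = pqp$qrrp
  sorted[4] = qp$qrrpp
  sorted[5] = qrrppqp$
  sorted[6] = rppqp$qr
  sorted[7] = rrppqp$q
sorted[1] = p$qrrppq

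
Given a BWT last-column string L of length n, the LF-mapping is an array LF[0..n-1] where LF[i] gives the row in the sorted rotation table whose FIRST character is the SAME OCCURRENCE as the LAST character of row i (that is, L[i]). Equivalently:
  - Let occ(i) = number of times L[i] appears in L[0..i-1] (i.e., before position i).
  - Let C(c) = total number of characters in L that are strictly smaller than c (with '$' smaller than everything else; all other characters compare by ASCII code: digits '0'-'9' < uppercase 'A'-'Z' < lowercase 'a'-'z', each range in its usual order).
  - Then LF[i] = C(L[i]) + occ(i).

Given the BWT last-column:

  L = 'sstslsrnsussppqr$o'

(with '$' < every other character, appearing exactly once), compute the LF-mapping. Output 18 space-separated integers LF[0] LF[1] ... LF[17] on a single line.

Answer: 9 10 16 11 1 12 7 2 13 17 14 15 4 5 6 8 0 3

Derivation:
Char counts: '$':1, 'l':1, 'n':1, 'o':1, 'p':2, 'q':1, 'r':2, 's':7, 't':1, 'u':1
C (first-col start): C('$')=0, C('l')=1, C('n')=2, C('o')=3, C('p')=4, C('q')=6, C('r')=7, C('s')=9, C('t')=16, C('u')=17
L[0]='s': occ=0, LF[0]=C('s')+0=9+0=9
L[1]='s': occ=1, LF[1]=C('s')+1=9+1=10
L[2]='t': occ=0, LF[2]=C('t')+0=16+0=16
L[3]='s': occ=2, LF[3]=C('s')+2=9+2=11
L[4]='l': occ=0, LF[4]=C('l')+0=1+0=1
L[5]='s': occ=3, LF[5]=C('s')+3=9+3=12
L[6]='r': occ=0, LF[6]=C('r')+0=7+0=7
L[7]='n': occ=0, LF[7]=C('n')+0=2+0=2
L[8]='s': occ=4, LF[8]=C('s')+4=9+4=13
L[9]='u': occ=0, LF[9]=C('u')+0=17+0=17
L[10]='s': occ=5, LF[10]=C('s')+5=9+5=14
L[11]='s': occ=6, LF[11]=C('s')+6=9+6=15
L[12]='p': occ=0, LF[12]=C('p')+0=4+0=4
L[13]='p': occ=1, LF[13]=C('p')+1=4+1=5
L[14]='q': occ=0, LF[14]=C('q')+0=6+0=6
L[15]='r': occ=1, LF[15]=C('r')+1=7+1=8
L[16]='$': occ=0, LF[16]=C('$')+0=0+0=0
L[17]='o': occ=0, LF[17]=C('o')+0=3+0=3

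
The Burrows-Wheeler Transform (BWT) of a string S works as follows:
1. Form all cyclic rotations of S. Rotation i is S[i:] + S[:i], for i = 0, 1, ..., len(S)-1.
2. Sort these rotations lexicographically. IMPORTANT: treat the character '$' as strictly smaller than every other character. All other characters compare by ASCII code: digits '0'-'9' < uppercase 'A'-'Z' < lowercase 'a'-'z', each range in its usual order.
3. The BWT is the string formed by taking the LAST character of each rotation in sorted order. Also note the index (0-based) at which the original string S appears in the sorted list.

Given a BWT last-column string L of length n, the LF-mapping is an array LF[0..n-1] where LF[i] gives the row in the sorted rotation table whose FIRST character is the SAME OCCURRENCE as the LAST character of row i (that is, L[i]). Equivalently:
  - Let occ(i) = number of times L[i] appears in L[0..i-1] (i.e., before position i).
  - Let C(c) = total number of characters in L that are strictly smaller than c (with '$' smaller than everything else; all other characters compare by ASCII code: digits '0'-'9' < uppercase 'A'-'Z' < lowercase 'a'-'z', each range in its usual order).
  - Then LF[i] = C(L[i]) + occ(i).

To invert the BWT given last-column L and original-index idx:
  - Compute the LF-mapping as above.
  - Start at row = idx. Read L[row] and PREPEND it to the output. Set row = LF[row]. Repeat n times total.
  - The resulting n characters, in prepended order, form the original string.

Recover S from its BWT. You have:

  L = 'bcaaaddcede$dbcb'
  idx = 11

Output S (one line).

Answer: dbedbddceccaaab$

Derivation:
LF mapping: 4 7 1 2 3 10 11 8 14 12 15 0 13 5 9 6
Walk LF starting at row 11, prepending L[row]:
  step 1: row=11, L[11]='$', prepend. Next row=LF[11]=0
  step 2: row=0, L[0]='b', prepend. Next row=LF[0]=4
  step 3: row=4, L[4]='a', prepend. Next row=LF[4]=3
  step 4: row=3, L[3]='a', prepend. Next row=LF[3]=2
  step 5: row=2, L[2]='a', prepend. Next row=LF[2]=1
  step 6: row=1, L[1]='c', prepend. Next row=LF[1]=7
  step 7: row=7, L[7]='c', prepend. Next row=LF[7]=8
  step 8: row=8, L[8]='e', prepend. Next row=LF[8]=14
  step 9: row=14, L[14]='c', prepend. Next row=LF[14]=9
  step 10: row=9, L[9]='d', prepend. Next row=LF[9]=12
  step 11: row=12, L[12]='d', prepend. Next row=LF[12]=13
  step 12: row=13, L[13]='b', prepend. Next row=LF[13]=5
  step 13: row=5, L[5]='d', prepend. Next row=LF[5]=10
  step 14: row=10, L[10]='e', prepend. Next row=LF[10]=15
  step 15: row=15, L[15]='b', prepend. Next row=LF[15]=6
  step 16: row=6, L[6]='d', prepend. Next row=LF[6]=11
Reversed output: dbedbddceccaaab$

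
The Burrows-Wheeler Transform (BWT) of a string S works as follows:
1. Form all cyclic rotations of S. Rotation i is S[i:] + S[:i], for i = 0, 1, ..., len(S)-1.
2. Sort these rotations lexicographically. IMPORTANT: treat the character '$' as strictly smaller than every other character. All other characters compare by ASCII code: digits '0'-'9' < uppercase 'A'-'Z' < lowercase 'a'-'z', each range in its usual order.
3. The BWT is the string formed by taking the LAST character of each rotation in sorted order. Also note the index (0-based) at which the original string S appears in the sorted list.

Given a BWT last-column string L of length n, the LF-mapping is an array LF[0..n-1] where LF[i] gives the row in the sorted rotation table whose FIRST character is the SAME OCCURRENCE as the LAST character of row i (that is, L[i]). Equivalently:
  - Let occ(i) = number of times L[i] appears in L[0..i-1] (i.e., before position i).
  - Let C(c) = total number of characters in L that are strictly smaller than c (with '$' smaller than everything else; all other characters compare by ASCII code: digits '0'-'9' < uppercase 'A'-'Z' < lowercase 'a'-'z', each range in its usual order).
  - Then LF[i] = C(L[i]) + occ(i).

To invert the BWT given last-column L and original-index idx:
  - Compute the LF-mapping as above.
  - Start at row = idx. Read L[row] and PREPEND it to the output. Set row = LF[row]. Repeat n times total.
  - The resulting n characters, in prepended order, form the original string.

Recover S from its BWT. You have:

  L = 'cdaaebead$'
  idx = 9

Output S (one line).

LF mapping: 5 6 1 2 8 4 9 3 7 0
Walk LF starting at row 9, prepending L[row]:
  step 1: row=9, L[9]='$', prepend. Next row=LF[9]=0
  step 2: row=0, L[0]='c', prepend. Next row=LF[0]=5
  step 3: row=5, L[5]='b', prepend. Next row=LF[5]=4
  step 4: row=4, L[4]='e', prepend. Next row=LF[4]=8
  step 5: row=8, L[8]='d', prepend. Next row=LF[8]=7
  step 6: row=7, L[7]='a', prepend. Next row=LF[7]=3
  step 7: row=3, L[3]='a', prepend. Next row=LF[3]=2
  step 8: row=2, L[2]='a', prepend. Next row=LF[2]=1
  step 9: row=1, L[1]='d', prepend. Next row=LF[1]=6
  step 10: row=6, L[6]='e', prepend. Next row=LF[6]=9
Reversed output: edaaadebc$

Answer: edaaadebc$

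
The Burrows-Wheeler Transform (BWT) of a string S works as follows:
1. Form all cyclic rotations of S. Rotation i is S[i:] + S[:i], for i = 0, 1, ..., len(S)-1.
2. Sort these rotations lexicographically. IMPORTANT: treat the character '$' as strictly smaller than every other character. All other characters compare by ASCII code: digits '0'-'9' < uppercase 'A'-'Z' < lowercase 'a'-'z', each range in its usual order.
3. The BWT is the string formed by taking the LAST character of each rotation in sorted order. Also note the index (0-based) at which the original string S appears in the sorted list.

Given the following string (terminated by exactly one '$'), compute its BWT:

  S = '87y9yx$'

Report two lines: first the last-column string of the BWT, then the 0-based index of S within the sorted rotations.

Answer: x8$yy79
2

Derivation:
All 7 rotations (rotation i = S[i:]+S[:i]):
  rot[0] = 87y9yx$
  rot[1] = 7y9yx$8
  rot[2] = y9yx$87
  rot[3] = 9yx$87y
  rot[4] = yx$87y9
  rot[5] = x$87y9y
  rot[6] = $87y9yx
Sorted (with $ < everything):
  sorted[0] = $87y9yx  (last char: 'x')
  sorted[1] = 7y9yx$8  (last char: '8')
  sorted[2] = 87y9yx$  (last char: '$')
  sorted[3] = 9yx$87y  (last char: 'y')
  sorted[4] = x$87y9y  (last char: 'y')
  sorted[5] = y9yx$87  (last char: '7')
  sorted[6] = yx$87y9  (last char: '9')
Last column: x8$yy79
Original string S is at sorted index 2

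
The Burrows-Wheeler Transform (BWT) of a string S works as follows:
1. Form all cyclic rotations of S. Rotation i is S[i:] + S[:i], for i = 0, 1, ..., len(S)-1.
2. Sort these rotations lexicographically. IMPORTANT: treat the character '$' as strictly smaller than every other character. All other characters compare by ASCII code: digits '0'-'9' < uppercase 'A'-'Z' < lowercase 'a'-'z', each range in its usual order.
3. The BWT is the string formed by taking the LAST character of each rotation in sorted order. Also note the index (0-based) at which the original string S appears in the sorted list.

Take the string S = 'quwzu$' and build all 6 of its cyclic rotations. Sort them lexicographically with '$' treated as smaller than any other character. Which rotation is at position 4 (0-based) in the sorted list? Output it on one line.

All 6 rotations (rotation i = S[i:]+S[:i]):
  rot[0] = quwzu$
  rot[1] = uwzu$q
  rot[2] = wzu$qu
  rot[3] = zu$quw
  rot[4] = u$quwz
  rot[5] = $quwzu
Sorted (with $ < everything):
  sorted[0] = $quwzu
  sorted[1] = quwzu$
  sorted[2] = u$quwz
  sorted[3] = uwzu$q
  sorted[4] = wzu$qu
  sorted[5] = zu$quw
sorted[4] = wzu$qu

Answer: wzu$qu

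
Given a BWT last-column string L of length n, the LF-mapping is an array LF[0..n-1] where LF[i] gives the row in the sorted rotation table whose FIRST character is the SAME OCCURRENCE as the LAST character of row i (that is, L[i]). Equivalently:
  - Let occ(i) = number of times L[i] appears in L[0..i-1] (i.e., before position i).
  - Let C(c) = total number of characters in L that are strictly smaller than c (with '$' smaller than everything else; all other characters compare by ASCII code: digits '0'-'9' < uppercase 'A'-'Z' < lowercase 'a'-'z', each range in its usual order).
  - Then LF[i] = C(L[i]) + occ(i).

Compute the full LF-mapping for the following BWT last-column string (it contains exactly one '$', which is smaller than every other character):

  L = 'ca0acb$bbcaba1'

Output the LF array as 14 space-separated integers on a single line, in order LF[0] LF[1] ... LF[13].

Char counts: '$':1, '0':1, '1':1, 'a':4, 'b':4, 'c':3
C (first-col start): C('$')=0, C('0')=1, C('1')=2, C('a')=3, C('b')=7, C('c')=11
L[0]='c': occ=0, LF[0]=C('c')+0=11+0=11
L[1]='a': occ=0, LF[1]=C('a')+0=3+0=3
L[2]='0': occ=0, LF[2]=C('0')+0=1+0=1
L[3]='a': occ=1, LF[3]=C('a')+1=3+1=4
L[4]='c': occ=1, LF[4]=C('c')+1=11+1=12
L[5]='b': occ=0, LF[5]=C('b')+0=7+0=7
L[6]='$': occ=0, LF[6]=C('$')+0=0+0=0
L[7]='b': occ=1, LF[7]=C('b')+1=7+1=8
L[8]='b': occ=2, LF[8]=C('b')+2=7+2=9
L[9]='c': occ=2, LF[9]=C('c')+2=11+2=13
L[10]='a': occ=2, LF[10]=C('a')+2=3+2=5
L[11]='b': occ=3, LF[11]=C('b')+3=7+3=10
L[12]='a': occ=3, LF[12]=C('a')+3=3+3=6
L[13]='1': occ=0, LF[13]=C('1')+0=2+0=2

Answer: 11 3 1 4 12 7 0 8 9 13 5 10 6 2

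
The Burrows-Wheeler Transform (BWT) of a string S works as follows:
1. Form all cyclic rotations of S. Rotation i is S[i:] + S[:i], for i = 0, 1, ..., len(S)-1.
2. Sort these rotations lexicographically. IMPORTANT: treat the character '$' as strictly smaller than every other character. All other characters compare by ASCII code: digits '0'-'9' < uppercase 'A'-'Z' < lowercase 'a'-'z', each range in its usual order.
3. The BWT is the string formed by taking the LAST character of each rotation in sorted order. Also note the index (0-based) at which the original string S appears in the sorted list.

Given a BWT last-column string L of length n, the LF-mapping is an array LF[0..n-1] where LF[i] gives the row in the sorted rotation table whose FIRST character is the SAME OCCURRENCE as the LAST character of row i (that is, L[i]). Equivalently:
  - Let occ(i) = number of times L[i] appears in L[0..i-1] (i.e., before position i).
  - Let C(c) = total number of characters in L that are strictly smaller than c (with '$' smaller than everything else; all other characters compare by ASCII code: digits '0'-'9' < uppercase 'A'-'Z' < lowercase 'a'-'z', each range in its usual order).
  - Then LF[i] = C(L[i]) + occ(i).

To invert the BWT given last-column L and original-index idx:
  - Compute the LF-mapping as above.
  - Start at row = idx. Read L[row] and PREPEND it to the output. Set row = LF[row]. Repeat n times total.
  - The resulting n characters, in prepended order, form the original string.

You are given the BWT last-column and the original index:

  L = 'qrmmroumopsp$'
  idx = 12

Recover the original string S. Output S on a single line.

Answer: uprmmmpsrooq$

Derivation:
LF mapping: 8 9 1 2 10 4 12 3 5 6 11 7 0
Walk LF starting at row 12, prepending L[row]:
  step 1: row=12, L[12]='$', prepend. Next row=LF[12]=0
  step 2: row=0, L[0]='q', prepend. Next row=LF[0]=8
  step 3: row=8, L[8]='o', prepend. Next row=LF[8]=5
  step 4: row=5, L[5]='o', prepend. Next row=LF[5]=4
  step 5: row=4, L[4]='r', prepend. Next row=LF[4]=10
  step 6: row=10, L[10]='s', prepend. Next row=LF[10]=11
  step 7: row=11, L[11]='p', prepend. Next row=LF[11]=7
  step 8: row=7, L[7]='m', prepend. Next row=LF[7]=3
  step 9: row=3, L[3]='m', prepend. Next row=LF[3]=2
  step 10: row=2, L[2]='m', prepend. Next row=LF[2]=1
  step 11: row=1, L[1]='r', prepend. Next row=LF[1]=9
  step 12: row=9, L[9]='p', prepend. Next row=LF[9]=6
  step 13: row=6, L[6]='u', prepend. Next row=LF[6]=12
Reversed output: uprmmmpsrooq$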